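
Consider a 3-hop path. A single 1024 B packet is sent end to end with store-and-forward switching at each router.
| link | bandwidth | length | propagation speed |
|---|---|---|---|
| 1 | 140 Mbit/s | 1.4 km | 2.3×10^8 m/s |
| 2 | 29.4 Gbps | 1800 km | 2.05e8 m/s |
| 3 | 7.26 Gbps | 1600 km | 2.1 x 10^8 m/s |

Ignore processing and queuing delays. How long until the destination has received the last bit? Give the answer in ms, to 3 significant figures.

L = 1024 × 8 = 8192 bits.
Transmission delays (L/R per hop): 0.0585143, 0.000278639, 0.00112837 ms; sum = 0.0599213 ms.
Propagation delays (d/s per hop): 0.00608696, 8.78049, 7.61905 ms; sum = 16.4056 ms.
End-to-end = 16.5 ms.

16.5 ms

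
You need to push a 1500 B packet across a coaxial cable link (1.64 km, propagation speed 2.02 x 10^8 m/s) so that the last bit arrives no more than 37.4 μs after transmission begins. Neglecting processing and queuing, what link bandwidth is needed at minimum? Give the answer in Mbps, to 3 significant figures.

L = 12000 bits.
Propagation delay = 1640 / 202000000 = 8.11881 μs.
Transmission budget = 37.4 − 8.11881 = 29.2812 μs.
R ≥ L / t_tx = 12000 bits / 2.92812e-05 s = 410 Mbps.

410 Mbps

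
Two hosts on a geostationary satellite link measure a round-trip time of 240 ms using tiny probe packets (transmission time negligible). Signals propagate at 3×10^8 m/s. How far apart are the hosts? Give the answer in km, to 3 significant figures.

One-way propagation = RTT/2 = 120 ms.
d = s × t = 300000000 × 0.12 = 36000 km.

36000 km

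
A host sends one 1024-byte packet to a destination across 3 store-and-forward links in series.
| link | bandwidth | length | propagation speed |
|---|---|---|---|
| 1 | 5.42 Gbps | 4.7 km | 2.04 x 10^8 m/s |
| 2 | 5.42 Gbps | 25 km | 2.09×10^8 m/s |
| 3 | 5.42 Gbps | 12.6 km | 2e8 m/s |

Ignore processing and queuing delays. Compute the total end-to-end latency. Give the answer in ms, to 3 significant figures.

L = 1024 × 8 = 8192 bits.
Transmission delay per hop = L/R = 8192/5420000000 = 0.00151144 ms; 3 hops → 0.00453432 ms.
Propagation delays (d/s per hop): 0.0230392, 0.119617, 0.063 ms; sum = 0.205656 ms.
End-to-end = 0.210 ms.

0.210 ms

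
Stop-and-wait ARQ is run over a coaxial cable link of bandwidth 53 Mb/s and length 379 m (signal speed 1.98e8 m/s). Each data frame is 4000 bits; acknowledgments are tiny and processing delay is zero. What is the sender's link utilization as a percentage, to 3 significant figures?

95.2 %

t_tx = L/R = 4000/53000000 = 7.54717e-05 s.
t_prop = 379/198000000 = 1.91414e-06 s; RTT = 3.82828e-06 s.
Cycle = t_tx + RTT = 7.93e-05 s.
Utilization = t_tx / cycle = 7.54717e-05/7.93e-05 = 95.2 %.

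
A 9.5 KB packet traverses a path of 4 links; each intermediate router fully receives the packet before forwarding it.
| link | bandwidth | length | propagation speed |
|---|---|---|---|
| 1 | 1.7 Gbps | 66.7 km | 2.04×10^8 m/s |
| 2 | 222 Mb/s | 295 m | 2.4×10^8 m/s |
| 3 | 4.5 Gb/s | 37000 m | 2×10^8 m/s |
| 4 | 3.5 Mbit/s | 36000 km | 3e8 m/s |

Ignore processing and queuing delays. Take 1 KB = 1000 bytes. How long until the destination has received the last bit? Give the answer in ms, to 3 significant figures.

L = 76000 bits.
Transmission delays (L/R per hop): 0.0447059, 0.342342, 0.0168889, 21.7143 ms; sum = 22.1182 ms.
Propagation delays (d/s per hop): 0.326961, 0.00122917, 0.185, 120 ms; sum = 120.513 ms.
End-to-end = 143 ms.

143 ms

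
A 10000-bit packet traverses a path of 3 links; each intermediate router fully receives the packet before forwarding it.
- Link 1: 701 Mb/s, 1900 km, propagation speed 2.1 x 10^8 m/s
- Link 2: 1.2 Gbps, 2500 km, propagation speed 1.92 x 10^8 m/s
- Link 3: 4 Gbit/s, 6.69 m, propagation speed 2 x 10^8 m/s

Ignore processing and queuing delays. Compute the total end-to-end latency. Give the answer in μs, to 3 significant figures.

Transmission delays (L/R per hop): 14.2653, 8.33333, 2.5 μs; sum = 25.0987 μs.
Propagation delays (d/s per hop): 9047.62, 13020.8, 0.03345 μs; sum = 22068.5 μs.
End-to-end = 22100 μs.

22100 μs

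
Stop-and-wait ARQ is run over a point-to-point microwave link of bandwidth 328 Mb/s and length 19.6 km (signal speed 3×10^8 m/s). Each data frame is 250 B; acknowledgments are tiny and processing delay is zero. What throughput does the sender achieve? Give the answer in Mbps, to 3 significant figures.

t_tx = L/R = 2000/328000000 = 6.09756e-06 s.
t_prop = 19600/300000000 = 6.53333e-05 s; RTT = 0.000130667 s.
Cycle = t_tx + RTT = 0.000136764 s.
Throughput = L / cycle = 2000 / 0.000136764 = 14.6 Mbps.

14.6 Mbps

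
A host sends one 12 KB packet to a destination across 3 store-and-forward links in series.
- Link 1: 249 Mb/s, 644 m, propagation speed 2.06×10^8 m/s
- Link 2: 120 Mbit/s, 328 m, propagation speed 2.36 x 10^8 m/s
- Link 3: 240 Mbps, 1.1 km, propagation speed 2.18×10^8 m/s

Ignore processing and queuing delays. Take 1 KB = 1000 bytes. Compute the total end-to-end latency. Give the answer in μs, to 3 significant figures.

L = 96000 bits.
Transmission delays (L/R per hop): 385.542, 800, 400 μs; sum = 1585.54 μs.
Propagation delays (d/s per hop): 3.12621, 1.38983, 5.04587 μs; sum = 9.56192 μs.
End-to-end = 1600 μs.

1600 μs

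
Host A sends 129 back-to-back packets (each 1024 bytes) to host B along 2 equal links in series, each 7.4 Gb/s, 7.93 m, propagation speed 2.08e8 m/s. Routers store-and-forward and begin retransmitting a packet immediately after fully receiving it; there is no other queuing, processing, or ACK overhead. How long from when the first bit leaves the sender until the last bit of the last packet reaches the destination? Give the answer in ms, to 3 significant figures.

Per-hop transmission t_tx = L/R = 8192/7400000000 = 0.00110703 ms.
Per-hop propagation t_prop = 7.93/208000000 = 3.8125e-05 ms.
Pipeline fill: first packet needs 2·t_tx to clear all hops; remaining 128 packets each add one t_tx.
Total = (2+129-1)·t_tx + 2·t_prop = 130·0.00110703 + 2·3.8125e-05 = 0.144 ms.

0.144 ms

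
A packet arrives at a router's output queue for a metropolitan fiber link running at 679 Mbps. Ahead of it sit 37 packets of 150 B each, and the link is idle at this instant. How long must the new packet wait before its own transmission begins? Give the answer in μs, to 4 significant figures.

Each queued packet: L/R = 1200/679000000 = 1.7673 μs.
37 queued → 65.3903 μs.
Queuing delay = 65.39 μs.

65.39 μs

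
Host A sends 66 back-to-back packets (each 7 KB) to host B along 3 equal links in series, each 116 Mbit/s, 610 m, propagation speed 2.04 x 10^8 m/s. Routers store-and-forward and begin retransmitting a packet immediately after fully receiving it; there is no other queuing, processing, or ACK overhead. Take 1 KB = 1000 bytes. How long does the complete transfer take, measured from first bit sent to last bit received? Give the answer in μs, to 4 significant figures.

32840 μs

Per-hop transmission t_tx = L/R = 56000/116000000 = 482.759 μs.
Per-hop propagation t_prop = 610/204000000 = 2.9902 μs.
Pipeline fill: first packet needs 3·t_tx to clear all hops; remaining 65 packets each add one t_tx.
Total = (3+66-1)·t_tx + 3·t_prop = 68·482.759 + 3·2.9902 = 32840 μs.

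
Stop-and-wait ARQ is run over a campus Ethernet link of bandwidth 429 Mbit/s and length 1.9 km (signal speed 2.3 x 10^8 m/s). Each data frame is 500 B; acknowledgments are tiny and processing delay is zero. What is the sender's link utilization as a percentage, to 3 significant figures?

36.1 %

t_tx = L/R = 4000/429000000 = 9.32401e-06 s.
t_prop = 1900/2.3e+08 = 8.26087e-06 s; RTT = 1.65217e-05 s.
Cycle = t_tx + RTT = 2.58457e-05 s.
Utilization = t_tx / cycle = 9.32401e-06/2.58457e-05 = 36.1 %.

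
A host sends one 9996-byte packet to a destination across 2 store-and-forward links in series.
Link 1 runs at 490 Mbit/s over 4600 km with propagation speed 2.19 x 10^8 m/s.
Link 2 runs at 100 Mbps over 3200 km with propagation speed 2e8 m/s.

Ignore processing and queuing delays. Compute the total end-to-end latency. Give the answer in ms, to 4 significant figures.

L = 9996 × 8 = 79968 bits.
Transmission delays (L/R per hop): 0.1632, 0.79968 ms; sum = 0.96288 ms.
Propagation delays (d/s per hop): 21.0046, 16 ms; sum = 37.0046 ms.
End-to-end = 37.97 ms.

37.97 ms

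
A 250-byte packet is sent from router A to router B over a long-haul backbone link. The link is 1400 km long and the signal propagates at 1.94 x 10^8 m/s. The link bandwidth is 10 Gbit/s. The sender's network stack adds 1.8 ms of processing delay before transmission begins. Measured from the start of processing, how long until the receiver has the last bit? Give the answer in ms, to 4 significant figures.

9.017 ms

L = 250 × 8 = 2000 bits.
Transmission delay = L/R = 2000 / 10000000000 = 0.0002 ms.
Propagation delay = d/s = 1400000 m / 194000000 m/s = 7.21649 ms.
Plus processing delay 1.8 ms = 1.8 ms.
Total = 9.017 ms.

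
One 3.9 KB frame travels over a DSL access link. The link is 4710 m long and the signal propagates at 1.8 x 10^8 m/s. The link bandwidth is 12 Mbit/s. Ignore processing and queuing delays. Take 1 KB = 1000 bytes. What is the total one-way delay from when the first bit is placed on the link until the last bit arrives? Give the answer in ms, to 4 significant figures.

L = 31200 bits.
Transmission delay = L/R = 31200 / 12000000 = 2.6 ms.
Propagation delay = d/s = 4710 m / 180000000 m/s = 0.0261667 ms.
Total = 2.626 ms.

2.626 ms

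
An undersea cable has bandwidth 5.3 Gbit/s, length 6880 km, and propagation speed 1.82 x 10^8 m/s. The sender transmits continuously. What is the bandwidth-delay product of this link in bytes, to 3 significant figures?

25000000 bytes

Propagation delay = 6880000 / 182000000 = 0.0378022 s.
BDP = R × t_prop = 5300000000 × 0.0378022 = 200352000 bits.
In bytes: 200352000/8 = 25000000 bytes.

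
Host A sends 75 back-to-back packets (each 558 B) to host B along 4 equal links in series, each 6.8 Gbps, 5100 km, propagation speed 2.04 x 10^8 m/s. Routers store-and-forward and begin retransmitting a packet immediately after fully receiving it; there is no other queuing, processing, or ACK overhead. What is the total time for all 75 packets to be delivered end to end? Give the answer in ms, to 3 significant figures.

Per-hop transmission t_tx = L/R = 4464/6800000000 = 0.000656471 ms.
Per-hop propagation t_prop = 5100000/204000000 = 25 ms.
Pipeline fill: first packet needs 4·t_tx to clear all hops; remaining 74 packets each add one t_tx.
Total = (4+75-1)·t_tx + 4·t_prop = 78·0.000656471 + 4·25 = 100 ms.

100 ms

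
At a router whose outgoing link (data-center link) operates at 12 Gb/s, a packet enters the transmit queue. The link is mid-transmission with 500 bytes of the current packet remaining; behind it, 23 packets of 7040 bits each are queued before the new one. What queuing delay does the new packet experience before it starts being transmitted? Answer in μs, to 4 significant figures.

13.83 μs

Each queued packet: L/R = 7040/12000000000 = 0.586667 μs.
23 queued → 13.4933 μs.
Plus remaining 4000 bits of current packet: 0.333333 μs.
Queuing delay = 13.83 μs.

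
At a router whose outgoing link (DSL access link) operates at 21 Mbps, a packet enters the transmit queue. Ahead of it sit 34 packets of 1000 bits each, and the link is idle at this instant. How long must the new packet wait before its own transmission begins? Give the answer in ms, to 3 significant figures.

1.62 ms

Each queued packet: L/R = 1000/21000000 = 0.047619 ms.
34 queued → 1.61905 ms.
Queuing delay = 1.62 ms.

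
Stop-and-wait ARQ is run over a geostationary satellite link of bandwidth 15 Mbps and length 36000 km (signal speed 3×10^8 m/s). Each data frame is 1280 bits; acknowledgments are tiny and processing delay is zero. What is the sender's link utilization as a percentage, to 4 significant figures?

0.03554 %

t_tx = L/R = 1280/15000000 = 8.53333e-05 s.
t_prop = 36000000/300000000 = 0.12 s; RTT = 0.24 s.
Cycle = t_tx + RTT = 0.240085 s.
Utilization = t_tx / cycle = 8.53333e-05/0.240085 = 0.03554 %.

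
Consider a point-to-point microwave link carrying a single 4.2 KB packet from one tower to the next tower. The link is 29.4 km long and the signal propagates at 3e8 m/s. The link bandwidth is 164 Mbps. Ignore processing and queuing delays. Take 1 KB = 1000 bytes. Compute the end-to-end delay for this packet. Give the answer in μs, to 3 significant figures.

303 μs

L = 33600 bits.
Transmission delay = L/R = 33600 / 164000000 = 204.878 μs.
Propagation delay = d/s = 29400 m / 300000000 m/s = 98 μs.
Total = 303 μs.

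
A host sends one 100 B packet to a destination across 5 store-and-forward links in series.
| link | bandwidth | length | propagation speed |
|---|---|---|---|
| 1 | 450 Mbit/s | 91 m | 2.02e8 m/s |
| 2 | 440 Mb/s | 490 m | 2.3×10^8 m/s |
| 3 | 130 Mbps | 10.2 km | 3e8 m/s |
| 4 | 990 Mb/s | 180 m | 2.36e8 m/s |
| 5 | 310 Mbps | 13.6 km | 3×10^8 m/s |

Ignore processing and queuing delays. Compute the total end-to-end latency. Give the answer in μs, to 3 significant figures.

95.8 μs

L = 100 × 8 = 800 bits.
Transmission delays (L/R per hop): 1.77778, 1.81818, 6.15385, 0.808081, 2.58065 μs; sum = 13.1385 μs.
Propagation delays (d/s per hop): 0.450495, 2.13043, 34, 0.762712, 45.3333 μs; sum = 82.677 μs.
End-to-end = 95.8 μs.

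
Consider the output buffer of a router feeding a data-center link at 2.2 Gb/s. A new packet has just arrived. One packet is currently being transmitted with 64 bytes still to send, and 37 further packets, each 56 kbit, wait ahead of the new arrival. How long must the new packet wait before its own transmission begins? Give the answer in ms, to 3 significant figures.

Each queued packet: L/R = 56000/2200000000 = 0.0254545 ms.
37 queued → 0.941818 ms.
Plus remaining 512 bits of current packet: 0.000232727 ms.
Queuing delay = 0.942 ms.

0.942 ms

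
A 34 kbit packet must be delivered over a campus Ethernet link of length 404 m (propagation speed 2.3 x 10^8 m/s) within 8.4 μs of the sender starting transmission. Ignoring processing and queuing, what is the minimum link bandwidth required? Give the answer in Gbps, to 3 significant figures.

5.12 Gbps

Propagation delay = 404 / 2.3e+08 = 1.75652 μs.
Transmission budget = 8.4 − 1.75652 = 6.64348 μs.
R ≥ L / t_tx = 34000 bits / 6.64348e-06 s = 5.12 Gbps.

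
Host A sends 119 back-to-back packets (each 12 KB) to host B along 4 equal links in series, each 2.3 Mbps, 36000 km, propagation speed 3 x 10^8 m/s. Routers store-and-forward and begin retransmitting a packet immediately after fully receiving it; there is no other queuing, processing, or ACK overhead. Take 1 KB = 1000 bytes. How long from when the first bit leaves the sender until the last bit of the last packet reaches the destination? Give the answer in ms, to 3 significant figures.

5570 ms

Per-hop transmission t_tx = L/R = 96000/2300000 = 41.7391 ms.
Per-hop propagation t_prop = 36000000/300000000 = 120 ms.
Pipeline fill: first packet needs 4·t_tx to clear all hops; remaining 118 packets each add one t_tx.
Total = (4+119-1)·t_tx + 4·t_prop = 122·41.7391 + 4·120 = 5570 ms.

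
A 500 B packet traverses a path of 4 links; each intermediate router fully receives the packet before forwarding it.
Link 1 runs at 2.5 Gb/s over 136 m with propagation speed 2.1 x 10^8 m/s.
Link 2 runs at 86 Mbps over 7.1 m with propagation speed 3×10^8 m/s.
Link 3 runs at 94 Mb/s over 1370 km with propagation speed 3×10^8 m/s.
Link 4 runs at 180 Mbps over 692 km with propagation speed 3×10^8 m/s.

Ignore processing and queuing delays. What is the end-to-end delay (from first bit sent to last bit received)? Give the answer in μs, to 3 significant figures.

L = 500 × 8 = 4000 bits.
Transmission delays (L/R per hop): 1.6, 46.5116, 42.5532, 22.2222 μs; sum = 112.887 μs.
Propagation delays (d/s per hop): 0.647619, 0.0236667, 4566.67, 2306.67 μs; sum = 6874 μs.
End-to-end = 6990 μs.

6990 μs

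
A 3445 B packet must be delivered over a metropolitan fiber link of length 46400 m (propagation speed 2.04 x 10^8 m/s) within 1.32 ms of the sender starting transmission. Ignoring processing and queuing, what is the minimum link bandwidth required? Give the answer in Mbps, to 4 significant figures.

25.23 Mbps

L = 27560 bits.
Propagation delay = 46400 / 204000000 = 0.227451 ms.
Transmission budget = 1.32 − 0.227451 = 1.09255 ms.
R ≥ L / t_tx = 27560 bits / 0.00109255 s = 25.23 Mbps.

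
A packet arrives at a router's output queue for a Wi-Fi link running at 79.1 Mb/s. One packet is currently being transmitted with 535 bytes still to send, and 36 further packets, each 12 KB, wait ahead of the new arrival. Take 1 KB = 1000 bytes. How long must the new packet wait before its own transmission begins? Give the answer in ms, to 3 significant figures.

Each queued packet: L/R = 96000/79100000 = 1.21365 ms.
36 queued → 43.6915 ms.
Plus remaining 4280 bits of current packet: 0.0541087 ms.
Queuing delay = 43.7 ms.

43.7 ms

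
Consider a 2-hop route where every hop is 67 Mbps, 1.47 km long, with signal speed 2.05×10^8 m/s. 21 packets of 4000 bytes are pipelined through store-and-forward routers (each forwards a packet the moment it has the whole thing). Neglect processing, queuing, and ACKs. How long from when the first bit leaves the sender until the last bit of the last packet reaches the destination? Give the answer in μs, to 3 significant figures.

Per-hop transmission t_tx = L/R = 32000/67000000 = 477.612 μs.
Per-hop propagation t_prop = 1470/2.05e+08 = 7.17073 μs.
Pipeline fill: first packet needs 2·t_tx to clear all hops; remaining 20 packets each add one t_tx.
Total = (2+21-1)·t_tx + 2·t_prop = 22·477.612 + 2·7.17073 = 10500 μs.

10500 μs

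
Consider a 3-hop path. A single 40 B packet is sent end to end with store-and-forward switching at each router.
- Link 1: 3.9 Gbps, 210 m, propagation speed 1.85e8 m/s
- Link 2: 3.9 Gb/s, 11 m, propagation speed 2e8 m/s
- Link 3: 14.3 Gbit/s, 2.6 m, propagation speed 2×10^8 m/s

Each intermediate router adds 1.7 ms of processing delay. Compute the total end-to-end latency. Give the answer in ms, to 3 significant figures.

3.40 ms

L = 40 × 8 = 320 bits.
Transmission delays (L/R per hop): 8.20513e-05, 8.20513e-05, 2.23776e-05 ms; sum = 0.00018648 ms.
Propagation delays (d/s per hop): 0.00113514, 5.5e-05, 1.3e-05 ms; sum = 0.00120314 ms.
Processing at 2 router(s): 2 × 1.7 ms = 3.4 ms.
End-to-end = 3.40 ms.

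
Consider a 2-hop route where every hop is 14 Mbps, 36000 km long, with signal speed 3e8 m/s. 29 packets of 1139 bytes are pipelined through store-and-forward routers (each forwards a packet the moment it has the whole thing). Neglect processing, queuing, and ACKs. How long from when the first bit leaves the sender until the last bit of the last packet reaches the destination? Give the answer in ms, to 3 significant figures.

Per-hop transmission t_tx = L/R = 9112/14000000 = 0.650857 ms.
Per-hop propagation t_prop = 36000000/300000000 = 120 ms.
Pipeline fill: first packet needs 2·t_tx to clear all hops; remaining 28 packets each add one t_tx.
Total = (2+29-1)·t_tx + 2·t_prop = 30·0.650857 + 2·120 = 260 ms.

260 ms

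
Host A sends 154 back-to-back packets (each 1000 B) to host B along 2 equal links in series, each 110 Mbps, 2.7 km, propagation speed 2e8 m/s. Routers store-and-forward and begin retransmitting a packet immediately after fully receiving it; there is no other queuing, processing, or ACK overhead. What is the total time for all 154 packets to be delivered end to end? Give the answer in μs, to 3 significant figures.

11300 μs

Per-hop transmission t_tx = L/R = 8000/110000000 = 72.7273 μs.
Per-hop propagation t_prop = 2700/200000000 = 13.5 μs.
Pipeline fill: first packet needs 2·t_tx to clear all hops; remaining 153 packets each add one t_tx.
Total = (2+154-1)·t_tx + 2·t_prop = 155·72.7273 + 2·13.5 = 11300 μs.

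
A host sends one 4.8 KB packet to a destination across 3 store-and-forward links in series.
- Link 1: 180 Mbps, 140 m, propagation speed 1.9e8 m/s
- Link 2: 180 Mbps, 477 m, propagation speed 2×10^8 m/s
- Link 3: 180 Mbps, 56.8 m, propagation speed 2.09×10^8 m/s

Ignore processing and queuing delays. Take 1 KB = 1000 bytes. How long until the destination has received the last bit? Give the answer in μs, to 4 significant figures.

643.4 μs

L = 38400 bits.
Transmission delay per hop = L/R = 38400/180000000 = 213.333 μs; 3 hops → 640 μs.
Propagation delays (d/s per hop): 0.736842, 2.385, 0.27177 μs; sum = 3.39361 μs.
End-to-end = 643.4 μs.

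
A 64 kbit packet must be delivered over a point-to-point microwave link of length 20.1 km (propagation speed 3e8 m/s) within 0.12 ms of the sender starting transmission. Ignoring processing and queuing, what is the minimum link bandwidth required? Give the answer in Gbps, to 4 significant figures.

Propagation delay = 20100 / 300000000 = 0.067 ms.
Transmission budget = 0.12 − 0.067 = 0.053 ms.
R ≥ L / t_tx = 64000 bits / 5.3e-05 s = 1.208 Gbps.

1.208 Gbps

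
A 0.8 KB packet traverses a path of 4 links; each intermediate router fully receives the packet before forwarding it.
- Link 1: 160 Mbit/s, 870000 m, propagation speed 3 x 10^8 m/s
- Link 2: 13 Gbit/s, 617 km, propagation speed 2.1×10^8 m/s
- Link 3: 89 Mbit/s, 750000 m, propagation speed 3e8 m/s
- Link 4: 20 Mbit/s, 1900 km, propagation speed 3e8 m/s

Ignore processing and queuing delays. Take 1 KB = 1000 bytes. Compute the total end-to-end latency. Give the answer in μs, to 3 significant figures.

L = 6400 bits.
Transmission delays (L/R per hop): 40, 0.492308, 71.9101, 320 μs; sum = 432.402 μs.
Propagation delays (d/s per hop): 2900, 2938.1, 2500, 6333.33 μs; sum = 14671.4 μs.
End-to-end = 15100 μs.

15100 μs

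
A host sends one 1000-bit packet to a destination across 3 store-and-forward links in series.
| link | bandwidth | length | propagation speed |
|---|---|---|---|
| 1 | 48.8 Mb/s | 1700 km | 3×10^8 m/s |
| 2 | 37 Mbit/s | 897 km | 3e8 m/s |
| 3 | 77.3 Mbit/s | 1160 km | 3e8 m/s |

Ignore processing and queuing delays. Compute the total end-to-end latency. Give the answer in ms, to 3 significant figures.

12.6 ms

Transmission delays (L/R per hop): 0.0204918, 0.027027, 0.0129366 ms; sum = 0.0604554 ms.
Propagation delays (d/s per hop): 5.66667, 2.99, 3.86667 ms; sum = 12.5233 ms.
End-to-end = 12.6 ms.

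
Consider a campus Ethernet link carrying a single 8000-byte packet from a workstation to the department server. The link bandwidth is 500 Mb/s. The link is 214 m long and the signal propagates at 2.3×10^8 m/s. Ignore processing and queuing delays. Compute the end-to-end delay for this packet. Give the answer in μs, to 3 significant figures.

L = 8000 × 8 = 64000 bits.
Transmission delay = L/R = 64000 / 500000000 = 128 μs.
Propagation delay = d/s = 214 m / 2.3e+08 m/s = 0.930435 μs.
Total = 129 μs.

129 μs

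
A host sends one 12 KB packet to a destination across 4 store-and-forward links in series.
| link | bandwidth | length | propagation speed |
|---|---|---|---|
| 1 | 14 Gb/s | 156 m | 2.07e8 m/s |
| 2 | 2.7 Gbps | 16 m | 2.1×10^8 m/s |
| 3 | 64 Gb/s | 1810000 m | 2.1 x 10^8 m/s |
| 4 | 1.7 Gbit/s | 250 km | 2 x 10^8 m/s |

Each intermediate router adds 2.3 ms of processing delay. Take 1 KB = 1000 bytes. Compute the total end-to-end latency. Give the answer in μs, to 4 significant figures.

L = 96000 bits.
Transmission delays (L/R per hop): 6.85714, 35.5556, 1.5, 56.4706 μs; sum = 100.383 μs.
Propagation delays (d/s per hop): 0.753623, 0.0761905, 8619.05, 1250 μs; sum = 9869.88 μs.
Processing at 3 router(s): 3 × 2.3 ms = 6900 μs.
End-to-end = 16870 μs.

16870 μs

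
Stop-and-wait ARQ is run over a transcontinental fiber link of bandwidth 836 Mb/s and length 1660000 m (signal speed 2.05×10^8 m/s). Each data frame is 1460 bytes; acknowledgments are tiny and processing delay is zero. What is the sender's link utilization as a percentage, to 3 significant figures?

0.0862 %

t_tx = L/R = 11680/836000000 = 1.39713e-05 s.
t_prop = 1660000/2.05e+08 = 0.00809756 s; RTT = 0.0161951 s.
Cycle = t_tx + RTT = 0.0162091 s.
Utilization = t_tx / cycle = 1.39713e-05/0.0162091 = 0.0862 %.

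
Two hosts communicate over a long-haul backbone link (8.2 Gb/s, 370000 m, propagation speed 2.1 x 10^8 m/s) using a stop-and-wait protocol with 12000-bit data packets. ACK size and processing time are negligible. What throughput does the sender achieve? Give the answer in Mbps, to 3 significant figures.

3.40 Mbps

t_tx = L/R = 12000/8.2e+09 = 1.46341e-06 s.
t_prop = 370000/210000000 = 0.0017619 s; RTT = 0.00352381 s.
Cycle = t_tx + RTT = 0.00352527 s.
Throughput = L / cycle = 12000 / 0.00352527 = 3.40 Mbps.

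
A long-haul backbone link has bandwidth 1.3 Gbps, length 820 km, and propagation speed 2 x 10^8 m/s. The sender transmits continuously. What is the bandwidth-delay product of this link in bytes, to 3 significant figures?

Propagation delay = 820000 / 200000000 = 0.0041 s.
BDP = R × t_prop = 1300000000 × 0.0041 = 5330000 bits.
In bytes: 5330000/8 = 666000 bytes.

666000 bytes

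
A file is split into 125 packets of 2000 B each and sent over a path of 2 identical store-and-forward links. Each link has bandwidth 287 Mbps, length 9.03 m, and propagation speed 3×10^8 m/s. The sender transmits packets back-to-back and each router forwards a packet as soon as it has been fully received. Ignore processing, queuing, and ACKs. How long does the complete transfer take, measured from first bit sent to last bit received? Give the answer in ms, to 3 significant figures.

Per-hop transmission t_tx = L/R = 16000/287000000 = 0.0557491 ms.
Per-hop propagation t_prop = 9.03/300000000 = 3.01e-05 ms.
Pipeline fill: first packet needs 2·t_tx to clear all hops; remaining 124 packets each add one t_tx.
Total = (2+125-1)·t_tx + 2·t_prop = 126·0.0557491 + 2·3.01e-05 = 7.02 ms.

7.02 ms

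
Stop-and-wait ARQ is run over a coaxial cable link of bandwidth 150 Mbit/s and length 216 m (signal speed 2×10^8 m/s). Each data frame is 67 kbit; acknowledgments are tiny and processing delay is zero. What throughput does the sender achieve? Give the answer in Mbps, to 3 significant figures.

t_tx = L/R = 67000/150000000 = 0.000446667 s.
t_prop = 216/200000000 = 1.08e-06 s; RTT = 2.16e-06 s.
Cycle = t_tx + RTT = 0.000448827 s.
Throughput = L / cycle = 67000 / 0.000448827 = 149 Mbps.

149 Mbps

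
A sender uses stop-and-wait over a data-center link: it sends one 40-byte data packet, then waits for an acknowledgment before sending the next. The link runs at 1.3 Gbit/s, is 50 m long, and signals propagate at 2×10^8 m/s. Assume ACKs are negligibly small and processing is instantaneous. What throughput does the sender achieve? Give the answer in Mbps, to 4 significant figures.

428.9 Mbps

t_tx = L/R = 320/1300000000 = 2.46154e-07 s.
t_prop = 50/200000000 = 2.5e-07 s; RTT = 5e-07 s.
Cycle = t_tx + RTT = 7.46154e-07 s.
Throughput = L / cycle = 320 / 7.46154e-07 = 428.9 Mbps.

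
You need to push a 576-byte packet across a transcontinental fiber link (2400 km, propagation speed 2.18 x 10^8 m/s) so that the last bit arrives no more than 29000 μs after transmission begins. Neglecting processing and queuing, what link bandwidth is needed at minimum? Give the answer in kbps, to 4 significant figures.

256.1 kbps

L = 4608 bits.
Propagation delay = 2400000 / 2.18e+08 = 11009.2 μs.
Transmission budget = 29000 − 11009.2 = 17990.8 μs.
R ≥ L / t_tx = 4608 bits / 0.0179908 s = 256.1 kbps.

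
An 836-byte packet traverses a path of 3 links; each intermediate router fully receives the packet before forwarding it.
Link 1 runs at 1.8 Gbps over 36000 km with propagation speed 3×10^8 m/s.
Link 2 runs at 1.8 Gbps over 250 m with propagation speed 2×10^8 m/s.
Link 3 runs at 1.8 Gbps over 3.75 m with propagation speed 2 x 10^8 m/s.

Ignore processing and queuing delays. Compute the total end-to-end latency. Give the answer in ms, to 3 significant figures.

L = 836 × 8 = 6688 bits.
Transmission delay per hop = L/R = 6688/1800000000 = 0.00371556 ms; 3 hops → 0.0111467 ms.
Propagation delays (d/s per hop): 120, 0.00125, 1.875e-05 ms; sum = 120.001 ms.
End-to-end = 120 ms.

120 ms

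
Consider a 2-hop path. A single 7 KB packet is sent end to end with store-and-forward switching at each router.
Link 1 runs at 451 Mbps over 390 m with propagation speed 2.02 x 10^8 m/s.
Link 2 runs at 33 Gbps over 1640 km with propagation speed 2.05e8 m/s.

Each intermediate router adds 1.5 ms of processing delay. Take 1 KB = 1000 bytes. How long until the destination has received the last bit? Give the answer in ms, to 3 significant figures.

9.63 ms

L = 56000 bits.
Transmission delays (L/R per hop): 0.124169, 0.00169697 ms; sum = 0.125865 ms.
Propagation delays (d/s per hop): 0.00193069, 8 ms; sum = 8.00193 ms.
Processing at 1 router(s): 1 × 1.5 ms = 1.5 ms.
End-to-end = 9.63 ms.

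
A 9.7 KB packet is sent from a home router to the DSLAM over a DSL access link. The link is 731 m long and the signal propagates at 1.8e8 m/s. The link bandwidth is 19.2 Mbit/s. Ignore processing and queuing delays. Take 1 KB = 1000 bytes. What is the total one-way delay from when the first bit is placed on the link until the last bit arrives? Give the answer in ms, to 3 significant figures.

L = 77600 bits.
Transmission delay = L/R = 77600 / 19200000 = 4.04167 ms.
Propagation delay = d/s = 731 m / 180000000 m/s = 0.00406111 ms.
Total = 4.05 ms.

4.05 ms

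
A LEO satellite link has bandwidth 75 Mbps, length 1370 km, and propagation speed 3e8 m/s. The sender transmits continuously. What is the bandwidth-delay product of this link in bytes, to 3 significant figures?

42800 bytes

Propagation delay = 1370000 / 300000000 = 0.00456667 s.
BDP = R × t_prop = 75000000 × 0.00456667 = 342500 bits.
In bytes: 342500/8 = 42800 bytes.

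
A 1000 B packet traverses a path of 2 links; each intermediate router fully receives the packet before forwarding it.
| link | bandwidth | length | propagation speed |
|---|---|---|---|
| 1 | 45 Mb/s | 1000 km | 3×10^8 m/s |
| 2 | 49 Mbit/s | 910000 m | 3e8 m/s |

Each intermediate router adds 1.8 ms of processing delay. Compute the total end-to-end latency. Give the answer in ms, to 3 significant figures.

8.51 ms

L = 1000 × 8 = 8000 bits.
Transmission delays (L/R per hop): 0.177778, 0.163265 ms; sum = 0.341043 ms.
Propagation delays (d/s per hop): 3.33333, 3.03333 ms; sum = 6.36667 ms.
Processing at 1 router(s): 1 × 1.8 ms = 1.8 ms.
End-to-end = 8.51 ms.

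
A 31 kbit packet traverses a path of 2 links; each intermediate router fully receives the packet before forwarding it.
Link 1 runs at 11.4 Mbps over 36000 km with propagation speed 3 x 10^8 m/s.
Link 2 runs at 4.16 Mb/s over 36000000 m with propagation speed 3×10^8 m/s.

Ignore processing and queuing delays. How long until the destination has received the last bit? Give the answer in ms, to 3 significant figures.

L = 31000 bits.
Transmission delays (L/R per hop): 2.7193, 7.45192 ms; sum = 10.1712 ms.
Propagation delays (d/s per hop): 120, 120 ms; sum = 240 ms.
End-to-end = 250 ms.

250 ms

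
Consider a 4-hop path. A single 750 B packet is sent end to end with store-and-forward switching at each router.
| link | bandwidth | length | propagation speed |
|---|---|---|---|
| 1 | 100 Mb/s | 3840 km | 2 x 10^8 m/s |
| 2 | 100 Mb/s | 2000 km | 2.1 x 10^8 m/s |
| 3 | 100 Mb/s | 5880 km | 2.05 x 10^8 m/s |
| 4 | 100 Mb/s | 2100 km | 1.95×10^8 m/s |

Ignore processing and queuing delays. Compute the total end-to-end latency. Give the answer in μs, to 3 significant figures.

L = 750 × 8 = 6000 bits.
Transmission delay per hop = L/R = 6000/100000000 = 60 μs; 4 hops → 240 μs.
Propagation delays (d/s per hop): 19200, 9523.81, 28682.9, 10769.2 μs; sum = 68176 μs.
End-to-end = 68400 μs.

68400 μs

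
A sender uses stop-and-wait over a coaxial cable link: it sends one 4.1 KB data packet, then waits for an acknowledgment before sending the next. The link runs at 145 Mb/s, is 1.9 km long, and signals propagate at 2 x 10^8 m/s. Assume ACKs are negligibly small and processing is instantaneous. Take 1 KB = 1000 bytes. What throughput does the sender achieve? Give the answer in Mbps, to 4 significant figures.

t_tx = L/R = 32800/145000000 = 0.000226207 s.
t_prop = 1900/200000000 = 9.5e-06 s; RTT = 1.9e-05 s.
Cycle = t_tx + RTT = 0.000245207 s.
Throughput = L / cycle = 32800 / 0.000245207 = 133.8 Mbps.

133.8 Mbps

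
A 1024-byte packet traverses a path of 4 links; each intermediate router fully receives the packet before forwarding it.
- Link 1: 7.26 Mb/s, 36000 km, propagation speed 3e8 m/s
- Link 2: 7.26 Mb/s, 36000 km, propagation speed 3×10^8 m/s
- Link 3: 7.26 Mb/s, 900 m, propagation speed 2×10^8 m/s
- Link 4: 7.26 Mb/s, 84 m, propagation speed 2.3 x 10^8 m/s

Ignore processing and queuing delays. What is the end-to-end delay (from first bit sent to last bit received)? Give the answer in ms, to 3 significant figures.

L = 1024 × 8 = 8192 bits.
Transmission delay per hop = L/R = 8192/7260000 = 1.12837 ms; 4 hops → 4.5135 ms.
Propagation delays (d/s per hop): 120, 120, 0.0045, 0.000365217 ms; sum = 240.005 ms.
End-to-end = 245 ms.

245 ms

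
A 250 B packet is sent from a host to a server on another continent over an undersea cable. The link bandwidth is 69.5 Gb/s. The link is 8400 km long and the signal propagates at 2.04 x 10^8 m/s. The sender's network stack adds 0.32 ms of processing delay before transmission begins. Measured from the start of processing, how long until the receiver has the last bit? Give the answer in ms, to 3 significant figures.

41.5 ms

L = 250 × 8 = 2000 bits.
Transmission delay = L/R = 2000 / 69500000000 = 2.8777e-05 ms.
Propagation delay = d/s = 8400000 m / 204000000 m/s = 41.1765 ms.
Plus processing delay 0.32 ms = 0.32 ms.
Total = 41.5 ms.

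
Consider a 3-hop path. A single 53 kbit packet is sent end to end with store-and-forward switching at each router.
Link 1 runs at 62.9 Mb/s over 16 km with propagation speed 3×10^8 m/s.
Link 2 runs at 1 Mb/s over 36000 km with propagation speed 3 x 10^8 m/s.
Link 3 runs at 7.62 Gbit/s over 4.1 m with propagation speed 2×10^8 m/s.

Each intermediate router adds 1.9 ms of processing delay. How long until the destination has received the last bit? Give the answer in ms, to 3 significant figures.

178 ms

L = 53000 bits.
Transmission delays (L/R per hop): 0.842607, 53, 0.00695538 ms; sum = 53.8496 ms.
Propagation delays (d/s per hop): 0.0533333, 120, 2.05e-05 ms; sum = 120.053 ms.
Processing at 2 router(s): 2 × 1.9 ms = 3.8 ms.
End-to-end = 178 ms.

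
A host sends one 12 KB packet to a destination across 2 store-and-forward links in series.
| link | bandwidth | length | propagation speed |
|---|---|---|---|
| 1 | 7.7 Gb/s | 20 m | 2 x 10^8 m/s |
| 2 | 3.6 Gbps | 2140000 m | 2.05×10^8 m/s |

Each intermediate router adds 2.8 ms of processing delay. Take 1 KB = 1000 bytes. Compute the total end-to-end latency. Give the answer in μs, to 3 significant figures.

L = 96000 bits.
Transmission delays (L/R per hop): 12.4675, 26.6667 μs; sum = 39.1342 μs.
Propagation delays (d/s per hop): 0.1, 10439 μs; sum = 10439.1 μs.
Processing at 1 router(s): 1 × 2.8 ms = 2800 μs.
End-to-end = 13300 μs.

13300 μs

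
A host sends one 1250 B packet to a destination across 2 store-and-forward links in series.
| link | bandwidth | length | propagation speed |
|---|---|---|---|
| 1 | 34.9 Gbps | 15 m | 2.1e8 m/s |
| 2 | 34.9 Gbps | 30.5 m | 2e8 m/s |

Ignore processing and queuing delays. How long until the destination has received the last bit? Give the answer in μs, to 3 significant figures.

L = 1250 × 8 = 10000 bits.
Transmission delay per hop = L/R = 10000/34900000000 = 0.286533 μs; 2 hops → 0.573066 μs.
Propagation delays (d/s per hop): 0.0714286, 0.1525 μs; sum = 0.223929 μs.
End-to-end = 0.797 μs.

0.797 μs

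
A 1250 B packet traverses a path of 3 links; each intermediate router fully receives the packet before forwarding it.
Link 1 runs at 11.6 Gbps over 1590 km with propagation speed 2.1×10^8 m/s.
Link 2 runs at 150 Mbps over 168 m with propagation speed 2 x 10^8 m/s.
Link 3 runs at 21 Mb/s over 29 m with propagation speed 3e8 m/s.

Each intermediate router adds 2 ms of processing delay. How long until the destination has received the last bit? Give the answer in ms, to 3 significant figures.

12.1 ms

L = 1250 × 8 = 10000 bits.
Transmission delays (L/R per hop): 0.000862069, 0.0666667, 0.47619 ms; sum = 0.543719 ms.
Propagation delays (d/s per hop): 7.57143, 0.00084, 9.66667e-05 ms; sum = 7.57237 ms.
Processing at 2 router(s): 2 × 2 ms = 4 ms.
End-to-end = 12.1 ms.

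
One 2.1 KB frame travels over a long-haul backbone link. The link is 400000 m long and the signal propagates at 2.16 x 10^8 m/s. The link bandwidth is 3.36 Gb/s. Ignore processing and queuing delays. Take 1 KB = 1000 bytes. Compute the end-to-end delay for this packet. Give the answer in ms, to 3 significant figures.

L = 16800 bits.
Transmission delay = L/R = 16800 / 3360000000 = 0.005 ms.
Propagation delay = d/s = 400000 m / 216000000 m/s = 1.85185 ms.
Total = 1.86 ms.

1.86 ms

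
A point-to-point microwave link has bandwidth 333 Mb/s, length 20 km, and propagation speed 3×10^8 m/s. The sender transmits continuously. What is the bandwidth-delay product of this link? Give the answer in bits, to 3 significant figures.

22200 bits

Propagation delay = 20000 / 300000000 = 6.66667e-05 s.
BDP = R × t_prop = 333000000 × 6.66667e-05 = 22200 bits.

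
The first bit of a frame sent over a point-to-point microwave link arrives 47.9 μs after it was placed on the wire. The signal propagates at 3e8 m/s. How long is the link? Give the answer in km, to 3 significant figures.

d = s × t_prop = 300000000 × 4.79e-05 = 14.4 km.

14.4 km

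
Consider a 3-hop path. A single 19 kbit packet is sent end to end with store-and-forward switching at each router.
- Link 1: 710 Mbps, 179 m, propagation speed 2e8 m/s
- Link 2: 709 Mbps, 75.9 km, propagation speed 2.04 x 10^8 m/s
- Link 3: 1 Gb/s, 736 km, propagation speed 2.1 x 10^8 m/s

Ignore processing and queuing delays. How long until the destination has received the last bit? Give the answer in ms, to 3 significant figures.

3.95 ms

L = 19000 bits.
Transmission delays (L/R per hop): 0.0267606, 0.0267983, 0.019 ms; sum = 0.0725589 ms.
Propagation delays (d/s per hop): 0.000895, 0.372059, 3.50476 ms; sum = 3.87772 ms.
End-to-end = 3.95 ms.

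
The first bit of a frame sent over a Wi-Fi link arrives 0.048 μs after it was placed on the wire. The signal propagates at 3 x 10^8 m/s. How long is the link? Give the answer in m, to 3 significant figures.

d = s × t_prop = 300000000 × 4.8e-08 = 14.4 m.

14.4 m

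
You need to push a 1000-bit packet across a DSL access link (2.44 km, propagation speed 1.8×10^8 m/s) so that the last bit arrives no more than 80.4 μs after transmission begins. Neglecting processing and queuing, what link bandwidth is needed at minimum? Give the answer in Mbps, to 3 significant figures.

15.0 Mbps

Propagation delay = 2440 / 180000000 = 13.5556 μs.
Transmission budget = 80.4 − 13.5556 = 66.8444 μs.
R ≥ L / t_tx = 1000 bits / 6.68444e-05 s = 15.0 Mbps.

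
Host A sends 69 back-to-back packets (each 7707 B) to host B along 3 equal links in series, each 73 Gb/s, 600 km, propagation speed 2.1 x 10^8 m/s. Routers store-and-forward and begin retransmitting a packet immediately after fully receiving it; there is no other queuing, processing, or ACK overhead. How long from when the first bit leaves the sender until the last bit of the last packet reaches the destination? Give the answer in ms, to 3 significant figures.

8.63 ms

Per-hop transmission t_tx = L/R = 61656/73000000000 = 0.000844603 ms.
Per-hop propagation t_prop = 600000/210000000 = 2.85714 ms.
Pipeline fill: first packet needs 3·t_tx to clear all hops; remaining 68 packets each add one t_tx.
Total = (3+69-1)·t_tx + 3·t_prop = 71·0.000844603 + 3·2.85714 = 8.63 ms.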